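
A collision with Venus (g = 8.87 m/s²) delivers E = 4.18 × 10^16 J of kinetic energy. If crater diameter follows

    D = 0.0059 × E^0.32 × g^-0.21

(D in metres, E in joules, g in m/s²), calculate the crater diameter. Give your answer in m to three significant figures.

E^0.32 = (4.18 × 10^16)^0.32 = 2.083 × 10^5
g^-0.21 = 8.87^-0.21 = 0.6323
D = 0.0059 × 2.083 × 10^5 × 0.6323 = 777.1 m

D ≈ 777 m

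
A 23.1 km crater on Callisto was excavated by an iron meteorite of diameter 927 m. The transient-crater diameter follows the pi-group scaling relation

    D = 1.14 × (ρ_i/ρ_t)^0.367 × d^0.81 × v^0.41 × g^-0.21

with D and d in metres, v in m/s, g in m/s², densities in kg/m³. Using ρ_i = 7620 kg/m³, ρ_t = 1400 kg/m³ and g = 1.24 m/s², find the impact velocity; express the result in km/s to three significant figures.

v ≈ 10.8 km/s

Rearranging for v: v = [D / (1.14 · (7620/1400)^0.367 · 927^0.81 · 1.24^-0.21)]^(1/0.41).
D = 23100 m.
(7620/1400)^0.367 = 1.862
927^0.81 = 253.1
1.24^-0.21 = 0.9558
Denominator = 1.14 × 1.862 × 253.1 × 0.9558 = 513.5
D / 513.5 = 23100 / 513.5 = 44.99
v = 44.99^(1/0.41) = 44.99^2.439 = 10763 m/s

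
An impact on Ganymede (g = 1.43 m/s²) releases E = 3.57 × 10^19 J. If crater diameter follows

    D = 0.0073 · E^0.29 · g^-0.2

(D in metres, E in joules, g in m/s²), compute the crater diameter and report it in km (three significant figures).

D ≈ 3.18 km

E^0.29 = (3.57 × 10^19)^0.29 = 4.680 × 10^5
g^-0.2 = 1.43^-0.2 = 0.9310
D = 0.0073 × 4.680 × 10^5 × 0.9310 = 3181 m
   = 3.181 km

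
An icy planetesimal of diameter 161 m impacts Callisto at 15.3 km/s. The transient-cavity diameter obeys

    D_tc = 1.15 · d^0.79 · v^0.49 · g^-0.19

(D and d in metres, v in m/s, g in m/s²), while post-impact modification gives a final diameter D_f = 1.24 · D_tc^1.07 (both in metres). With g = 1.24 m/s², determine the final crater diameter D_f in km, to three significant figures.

v = 15300 m/s.
d^0.79 = 161^0.79 = 55.39
v^0.49 = 15300^0.49 = 112.3
g^-0.19 = 1.24^-0.19 = 0.9600
D_tc = 1.15 × 55.39 × 112.3 × 0.9600 = 6867 m
D_f = 1.24 × (6867)^1.07 = 15804 m
     = 15.80 km

D_f ≈ 15.8 km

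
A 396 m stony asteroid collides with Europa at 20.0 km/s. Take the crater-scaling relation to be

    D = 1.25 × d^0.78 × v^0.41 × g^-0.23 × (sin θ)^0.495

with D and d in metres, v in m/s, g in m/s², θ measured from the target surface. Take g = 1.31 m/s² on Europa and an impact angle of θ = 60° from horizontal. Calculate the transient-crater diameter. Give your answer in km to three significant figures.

D ≈ 6.74 km

In SI units: v = 20000 m/s.
d^0.78 = 396^0.78 = 106.2
v^0.41 = 20000^0.41 = 58.00
g^-0.23 = 1.31^-0.23 = 0.9398
(sin 60°)^0.495 = 0.8660^0.495 = 0.9313
D = 1.25 × 106.2 × 58.00 × 0.9398 × 0.9313 = 6739 m
   = 6.739 km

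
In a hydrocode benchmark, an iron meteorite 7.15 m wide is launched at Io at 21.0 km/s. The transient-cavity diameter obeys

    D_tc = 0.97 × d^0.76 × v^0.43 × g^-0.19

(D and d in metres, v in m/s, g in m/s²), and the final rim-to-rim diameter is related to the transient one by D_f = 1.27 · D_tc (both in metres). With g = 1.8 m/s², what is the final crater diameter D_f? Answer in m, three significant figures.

D_f ≈ 355 m

v = 21000 m/s.
d^0.76 = 7.15^0.76 = 4.459
v^0.43 = 21000^0.43 = 72.20
g^-0.19 = 1.8^-0.19 = 0.8943
D_tc = 0.97 × 4.459 × 72.20 × 0.8943 = 279.3 m
D_f = 1.27 × 279.3 = 354.7 m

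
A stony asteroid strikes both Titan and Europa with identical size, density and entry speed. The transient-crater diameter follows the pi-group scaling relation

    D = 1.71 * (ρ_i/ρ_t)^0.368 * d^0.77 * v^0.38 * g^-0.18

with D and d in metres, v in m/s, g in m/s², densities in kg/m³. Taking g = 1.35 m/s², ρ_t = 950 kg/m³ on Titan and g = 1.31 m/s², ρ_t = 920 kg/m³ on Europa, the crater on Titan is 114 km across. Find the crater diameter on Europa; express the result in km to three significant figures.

The impactor-only factors (d, v, ρ_i) cancel in the ratio, leaving D_Europa/D_Titan = (g_Europa/g_Titan)^-0.18 · (ρ_t,Titan/ρ_t,Europa)^0.368.
(1.31/1.35)^-0.18 = 0.9704^-0.18 = 1.005
(950/920)^0.368 = 1.033^0.368 = 1.012
Ratio = 1.005 × 1.012 = 1.017
D_Europa = 1.017 × 114 km = 116 km

D ≈ 116 km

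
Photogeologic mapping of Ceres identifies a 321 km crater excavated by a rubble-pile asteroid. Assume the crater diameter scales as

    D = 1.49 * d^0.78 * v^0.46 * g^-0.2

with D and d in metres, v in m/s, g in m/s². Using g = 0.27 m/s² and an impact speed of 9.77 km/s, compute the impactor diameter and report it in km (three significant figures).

d ≈ 21.8 km

Rearranging for d: d = [D / (1.49 · 9770^0.46 · 0.27^-0.2)]^(1/0.78).
D = 321000 m.
9770^0.46 = 68.45
0.27^-0.2 = 1.299
Denominator = 1.49 × 68.45 × 1.299 = 132.5
D / 132.5 = 321000 / 132.5 = 2423
d = 2423^(1/0.78) = 2423^1.2821 = 21831 m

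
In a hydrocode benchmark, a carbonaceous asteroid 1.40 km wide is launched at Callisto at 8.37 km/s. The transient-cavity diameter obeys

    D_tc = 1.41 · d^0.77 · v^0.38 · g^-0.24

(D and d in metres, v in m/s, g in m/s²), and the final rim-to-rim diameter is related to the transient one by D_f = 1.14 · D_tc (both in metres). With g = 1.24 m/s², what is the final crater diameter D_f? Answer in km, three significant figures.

In SI: d = 1400 m, v = 8370 m/s.
d^0.77 = 1400^0.77 = 264.6
v^0.38 = 8370^0.38 = 30.95
g^-0.24 = 1.24^-0.24 = 0.9497
D_tc = 1.41 × 264.6 × 30.95 × 0.9497 = 10970 m
D_f = 1.14 × 10970 = 12506 m
     = 12.51 km

D_f ≈ 12.5 km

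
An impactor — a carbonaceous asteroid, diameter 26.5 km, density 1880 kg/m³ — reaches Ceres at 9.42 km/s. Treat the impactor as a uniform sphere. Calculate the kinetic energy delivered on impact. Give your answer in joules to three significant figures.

d = 26500 m; v = 9420 m/s.
Mass m = (π/6) ρ d³ = (π/6) × 1880 × (26500)³ = 1.832 × 10^16 kg
E = ½ m v² = 0.5 × 1.832 × 10^16 × (9420)² = 8.128 × 10^23 J

E ≈ 8.13 × 10^23 J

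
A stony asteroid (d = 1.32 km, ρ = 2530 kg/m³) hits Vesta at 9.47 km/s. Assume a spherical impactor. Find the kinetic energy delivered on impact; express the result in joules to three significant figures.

d = 1320 m; v = 9470 m/s.
Mass m = (π/6) ρ d³ = (π/6) × 2530 × (1320)³ = 3.047 × 10^12 kg
E = ½ m v² = 0.5 × 3.047 × 10^12 × (9470)² = 1.366 × 10^20 J

E ≈ 1.37 × 10^20 J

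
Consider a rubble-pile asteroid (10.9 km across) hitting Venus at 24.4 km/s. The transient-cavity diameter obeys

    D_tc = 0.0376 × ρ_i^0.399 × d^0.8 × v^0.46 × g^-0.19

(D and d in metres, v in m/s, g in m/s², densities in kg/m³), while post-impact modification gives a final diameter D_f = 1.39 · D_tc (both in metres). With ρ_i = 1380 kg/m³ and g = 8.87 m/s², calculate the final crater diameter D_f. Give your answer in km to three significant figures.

D_f ≈ 109 km

In SI: d = 10900 m, v = 24400 m/s.
ρ_i^0.399 = 1380^0.399 = 17.90
d^0.8 = 10900^0.8 = 1698
v^0.46 = 24400^0.46 = 104.3
g^-0.19 = 8.87^-0.19 = 0.6605
D_tc = 0.0376 × 17.90 × 1698 × 104.3 × 0.6605 = 78730 m
D_f = 1.39 × 78730 = 1.094 × 10^5 m
     = 109.4 km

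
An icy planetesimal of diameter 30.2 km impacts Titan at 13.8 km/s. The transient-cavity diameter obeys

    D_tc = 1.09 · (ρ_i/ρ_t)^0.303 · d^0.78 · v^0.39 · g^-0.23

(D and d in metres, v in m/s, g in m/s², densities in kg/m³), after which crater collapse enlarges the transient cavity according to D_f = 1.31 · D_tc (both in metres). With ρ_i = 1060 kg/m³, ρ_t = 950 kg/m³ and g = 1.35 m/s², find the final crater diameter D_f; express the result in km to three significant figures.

D_f ≈ 177 km

In SI: d = 30200 m, v = 13800 m/s.
(ρ_i/ρ_t)^0.303 = (1060/950)^0.303 = 1.034
d^0.78 = 30200^0.78 = 3122
v^0.39 = 13800^0.39 = 41.17
g^-0.23 = 1.35^-0.23 = 0.9333
D_tc = 1.09 × 1.034 × 3122 × 41.17 × 0.9333 = 1.352 × 10^5 m
D_f = 1.31 × 1.352 × 10^5 = 1.771 × 10^5 m
     = 177.1 km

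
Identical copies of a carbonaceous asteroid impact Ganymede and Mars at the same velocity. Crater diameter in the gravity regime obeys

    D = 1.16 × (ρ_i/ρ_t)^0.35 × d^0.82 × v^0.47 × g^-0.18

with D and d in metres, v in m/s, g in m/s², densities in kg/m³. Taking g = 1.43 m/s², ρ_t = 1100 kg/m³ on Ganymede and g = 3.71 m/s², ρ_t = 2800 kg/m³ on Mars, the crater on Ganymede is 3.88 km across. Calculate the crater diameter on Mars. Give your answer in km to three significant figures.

The impactor-only factors (d, v, ρ_i) cancel in the ratio, leaving D_Mars/D_Ganymede = (g_Mars/g_Ganymede)^-0.18 · (ρ_t,Ganymede/ρ_t,Mars)^0.35.
(3.71/1.43)^-0.18 = 2.594^-0.18 = 0.8423
(1100/2800)^0.35 = 0.3929^0.35 = 0.7211
Ratio = 0.8423 × 0.7211 = 0.6074
D_Mars = 0.6074 × 3.88 km = 2.36 km

D ≈ 2.36 km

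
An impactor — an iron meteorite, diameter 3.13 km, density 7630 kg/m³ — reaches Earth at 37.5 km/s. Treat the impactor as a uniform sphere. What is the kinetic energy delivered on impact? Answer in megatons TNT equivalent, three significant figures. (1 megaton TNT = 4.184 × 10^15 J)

E ≈ 2.06 × 10^7 Mt TNT

d = 3130 m; v = 37500 m/s.
Mass m = (π/6) ρ d³ = (π/6) × 7630 × (3130)³ = 1.225 × 10^14 kg
E = ½ m v² = 0.5 × 1.225 × 10^14 × (37500)² = 8.613 × 10^22 J
   = 8.613 × 10^22 / 4.184×10^15 = 2.059 × 10^7 Mt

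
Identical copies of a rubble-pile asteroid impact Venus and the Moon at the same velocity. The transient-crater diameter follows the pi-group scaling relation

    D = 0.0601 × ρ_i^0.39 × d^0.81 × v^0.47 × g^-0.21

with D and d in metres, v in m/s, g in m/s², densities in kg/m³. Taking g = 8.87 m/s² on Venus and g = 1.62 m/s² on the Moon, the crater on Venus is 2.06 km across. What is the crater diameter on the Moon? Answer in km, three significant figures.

D ≈ 2.94 km

All impactor-dependent factors cancel in the ratio, leaving D_Moon/D_Venus = (g_Moon/g_Venus)^-0.21.
(1.62/8.87)^-0.21 = 0.1826^-0.21 = 1.429
D_Moon = 1.429 × 2.06 km = 2.94 km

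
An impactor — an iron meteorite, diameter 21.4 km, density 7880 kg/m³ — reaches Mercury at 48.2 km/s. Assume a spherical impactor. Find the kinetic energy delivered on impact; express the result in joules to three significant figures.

d = 21400 m; v = 48200 m/s.
Mass m = (π/6) ρ d³ = (π/6) × 7880 × (21400)³ = 4.044 × 10^16 kg
E = ½ m v² = 0.5 × 4.044 × 10^16 × (48200)² = 4.698 × 10^25 J

E ≈ 4.70 × 10^25 J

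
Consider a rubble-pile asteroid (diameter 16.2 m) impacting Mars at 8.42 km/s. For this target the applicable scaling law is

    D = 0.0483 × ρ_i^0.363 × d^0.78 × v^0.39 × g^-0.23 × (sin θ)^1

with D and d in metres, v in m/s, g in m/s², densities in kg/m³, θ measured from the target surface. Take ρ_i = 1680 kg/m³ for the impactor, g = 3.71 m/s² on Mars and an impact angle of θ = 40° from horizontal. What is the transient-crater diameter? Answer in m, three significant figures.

D ≈ 101 m

In SI units: v = 8420 m/s.
ρ_i^0.363 = 1680^0.363 = 14.82
d^0.78 = 16.2^0.78 = 8.779
v^0.39 = 8420^0.39 = 33.95
g^-0.23 = 3.71^-0.23 = 0.7397
(sin 40°)^1 = 0.6428^1 = 0.6428
D = 0.0483 × 14.82 × 8.779 × 33.95 × 0.7397 × 0.6428 = 101.4 m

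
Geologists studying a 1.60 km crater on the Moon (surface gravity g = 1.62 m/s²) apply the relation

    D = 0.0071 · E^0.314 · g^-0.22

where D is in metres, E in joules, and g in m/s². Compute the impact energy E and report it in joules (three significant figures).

E ≈ 1.56 × 10^17 J

Rearranging: E = [D / (0.0071 · g^-0.22)]^(1/0.314).
D = 1600 m.
g^-0.22 = 1.62^-0.22 = 0.8993
D / (0.0071 × 0.8993) = 1600 / (6.385 × 10^-3) = 2.506 × 10^5
E = (2.506 × 10^5)^3.1847 = 1.564 × 10^17 J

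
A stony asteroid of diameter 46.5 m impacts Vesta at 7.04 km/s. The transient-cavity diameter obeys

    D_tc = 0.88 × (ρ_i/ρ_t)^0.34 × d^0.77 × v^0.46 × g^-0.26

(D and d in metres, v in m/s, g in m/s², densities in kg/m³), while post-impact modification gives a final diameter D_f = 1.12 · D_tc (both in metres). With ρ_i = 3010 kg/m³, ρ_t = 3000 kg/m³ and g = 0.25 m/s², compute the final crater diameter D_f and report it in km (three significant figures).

D_f ≈ 1.60 km

v = 7040 m/s.
(ρ_i/ρ_t)^0.34 = (3010/3000)^0.34 = 1.001
d^0.77 = 46.5^0.77 = 19.23
v^0.46 = 7040^0.46 = 58.87
g^-0.26 = 0.25^-0.26 = 1.434
D_tc = 0.88 × 1.001 × 19.23 × 58.87 × 1.434 = 1430 m
D_f = 1.12 × 1430 = 1602 m
     = 1.602 km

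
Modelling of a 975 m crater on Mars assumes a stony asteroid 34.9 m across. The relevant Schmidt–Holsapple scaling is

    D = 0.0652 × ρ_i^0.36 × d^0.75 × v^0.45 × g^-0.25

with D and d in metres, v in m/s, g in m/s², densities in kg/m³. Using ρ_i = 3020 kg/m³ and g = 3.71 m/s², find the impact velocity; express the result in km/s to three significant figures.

v ≈ 17.3 km/s

Rearranging for v: v = [D / (0.0652 · 3020^0.36 · 34.9^0.75 · 3.71^-0.25)]^(1/0.45).
3020^0.36 = 17.90
34.9^0.75 = 14.36
3.71^-0.25 = 0.7205
Denominator = 0.0652 × 17.90 × 14.36 × 0.7205 = 12.08
D / 12.08 = 975 / 12.08 = 80.71
v = 80.71^(1/0.45) = 80.71^2.2222 = 17281 m/s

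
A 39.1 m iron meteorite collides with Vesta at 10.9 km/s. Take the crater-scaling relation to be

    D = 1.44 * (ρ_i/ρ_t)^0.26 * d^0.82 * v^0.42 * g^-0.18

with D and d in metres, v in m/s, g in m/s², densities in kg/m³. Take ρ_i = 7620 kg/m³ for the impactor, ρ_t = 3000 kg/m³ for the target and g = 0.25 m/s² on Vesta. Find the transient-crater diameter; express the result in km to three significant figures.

D ≈ 2.36 km

In SI units: v = 10900 m/s.
(ρ_i/ρ_t)^0.26 = (7620/3000)^0.26 = 1.274
d^0.82 = 39.1^0.82 = 20.21
v^0.42 = 10900^0.42 = 49.63
g^-0.18 = 0.25^-0.18 = 1.283
D = 1.44 × 1.274 × 20.21 × 49.63 × 1.283 = 2361 m
   = 2.361 km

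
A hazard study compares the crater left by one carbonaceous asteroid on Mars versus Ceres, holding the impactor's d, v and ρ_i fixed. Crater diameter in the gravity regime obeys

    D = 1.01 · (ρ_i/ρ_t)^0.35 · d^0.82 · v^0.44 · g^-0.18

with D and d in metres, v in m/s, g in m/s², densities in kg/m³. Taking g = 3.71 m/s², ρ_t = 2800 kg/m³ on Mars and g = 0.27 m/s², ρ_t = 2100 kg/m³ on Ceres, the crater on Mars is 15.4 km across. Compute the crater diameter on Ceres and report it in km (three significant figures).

D ≈ 27.3 km

The impactor-only factors (d, v, ρ_i) cancel in the ratio, leaving D_Ceres/D_Mars = (g_Ceres/g_Mars)^-0.18 · (ρ_t,Mars/ρ_t,Ceres)^0.35.
(0.27/3.71)^-0.18 = 0.07278^-0.18 = 1.603
(2800/2100)^0.35 = 1.333^0.35 = 1.106
Ratio = 1.603 × 1.106 = 1.773
D_Ceres = 1.773 × 15.4 km = 27.3 km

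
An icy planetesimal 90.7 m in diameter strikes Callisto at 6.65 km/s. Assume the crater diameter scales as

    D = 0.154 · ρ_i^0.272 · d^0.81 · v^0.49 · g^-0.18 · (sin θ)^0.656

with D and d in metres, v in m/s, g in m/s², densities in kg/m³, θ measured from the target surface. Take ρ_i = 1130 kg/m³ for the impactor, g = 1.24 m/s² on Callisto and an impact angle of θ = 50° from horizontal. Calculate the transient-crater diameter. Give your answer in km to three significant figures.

D ≈ 2.42 km

In SI units: v = 6650 m/s.
ρ_i^0.272 = 1130^0.272 = 6.768
d^0.81 = 90.7^0.81 = 38.52
v^0.49 = 6650^0.49 = 74.68
g^-0.18 = 1.24^-0.18 = 0.9620
(sin 50°)^0.656 = 0.7660^0.656 = 0.8396
D = 0.154 × 6.768 × 38.52 × 74.68 × 0.9620 × 0.8396 = 2422 m
   = 2.422 km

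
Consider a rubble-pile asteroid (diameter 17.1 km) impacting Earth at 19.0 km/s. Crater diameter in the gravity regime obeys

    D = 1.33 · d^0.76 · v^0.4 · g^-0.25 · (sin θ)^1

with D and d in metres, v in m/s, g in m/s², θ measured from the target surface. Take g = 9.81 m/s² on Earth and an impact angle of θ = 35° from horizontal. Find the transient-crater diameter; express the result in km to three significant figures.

In SI units: d = 17100 m, v = 19000 m/s.
d^0.76 = 17100^0.76 = 1648
v^0.4 = 19000^0.4 = 51.46
g^-0.25 = 9.81^-0.25 = 0.5650
(sin 35°)^1 = 0.5736^1 = 0.5736
D = 1.33 × 1648 × 51.46 × 0.5650 × 0.5736 = 36554 m
   = 36.55 km

D ≈ 36.6 km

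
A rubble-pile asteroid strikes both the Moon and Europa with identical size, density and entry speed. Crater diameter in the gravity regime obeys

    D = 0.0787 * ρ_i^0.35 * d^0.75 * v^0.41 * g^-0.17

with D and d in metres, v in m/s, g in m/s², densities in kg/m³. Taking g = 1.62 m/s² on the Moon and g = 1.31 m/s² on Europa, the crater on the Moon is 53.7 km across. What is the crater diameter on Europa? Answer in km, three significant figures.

All impactor-dependent factors cancel in the ratio, leaving D_Europa/D_Moon = (g_Europa/g_Moon)^-0.17.
(1.31/1.62)^-0.17 = 0.8086^-0.17 = 1.037
D_Europa = 1.037 × 53.7 km = 55.7 km

D ≈ 55.7 km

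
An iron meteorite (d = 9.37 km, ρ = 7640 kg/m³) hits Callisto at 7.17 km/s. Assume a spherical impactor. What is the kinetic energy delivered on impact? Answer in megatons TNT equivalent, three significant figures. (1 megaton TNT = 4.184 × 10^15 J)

E ≈ 2.02 × 10^7 Mt TNT

d = 9370 m; v = 7170 m/s.
Mass m = (π/6) ρ d³ = (π/6) × 7640 × (9370)³ = 3.291 × 10^15 kg
E = ½ m v² = 0.5 × 3.291 × 10^15 × (7170)² = 8.459 × 10^22 J
   = 8.459 × 10^22 / 4.184×10^15 = 2.022 × 10^7 Mt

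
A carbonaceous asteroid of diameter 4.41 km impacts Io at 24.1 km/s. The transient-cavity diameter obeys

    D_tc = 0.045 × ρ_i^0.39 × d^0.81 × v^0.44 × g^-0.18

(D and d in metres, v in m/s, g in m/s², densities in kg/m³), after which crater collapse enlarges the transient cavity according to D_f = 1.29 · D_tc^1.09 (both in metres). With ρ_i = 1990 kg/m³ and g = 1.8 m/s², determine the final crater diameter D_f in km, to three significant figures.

In SI: d = 4410 m, v = 24100 m/s.
ρ_i^0.39 = 1990^0.39 = 19.34
d^0.81 = 4410^0.81 = 895.4
v^0.44 = 24100^0.44 = 84.74
g^-0.18 = 1.8^-0.18 = 0.8996
D_tc = 0.045 × 19.34 × 895.4 × 84.74 × 0.8996 = 59410 m
D_f = 1.29 × (59410)^1.09 = 2.061 × 10^5 m
     = 206.1 km

D_f ≈ 206 km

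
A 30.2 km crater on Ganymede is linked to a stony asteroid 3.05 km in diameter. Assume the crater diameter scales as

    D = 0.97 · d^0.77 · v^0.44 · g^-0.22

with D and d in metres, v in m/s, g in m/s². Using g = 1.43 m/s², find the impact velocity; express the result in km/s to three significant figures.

v ≈ 15.6 km/s

Rearranging for v: v = [D / (0.97 · 3050^0.77 · 1.43^-0.22)]^(1/0.44).
D = 30200 m.
3050^0.77 = 481.8
1.43^-0.22 = 0.9243
Denominator = 0.97 × 481.8 × 0.9243 = 432.0
D / 432.0 = 30200 / 432.0 = 69.91
v = 69.91^(1/0.44) = 69.91^2.2727 = 15563 m/s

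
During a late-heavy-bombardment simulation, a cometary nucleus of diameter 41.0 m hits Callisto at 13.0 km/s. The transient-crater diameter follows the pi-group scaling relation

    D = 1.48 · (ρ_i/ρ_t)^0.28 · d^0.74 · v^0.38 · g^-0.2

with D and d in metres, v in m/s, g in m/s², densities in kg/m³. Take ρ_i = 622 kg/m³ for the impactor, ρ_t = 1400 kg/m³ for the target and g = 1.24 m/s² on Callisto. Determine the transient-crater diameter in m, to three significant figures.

D ≈ 645 m

In SI units: v = 13000 m/s.
(ρ_i/ρ_t)^0.28 = (622/1400)^0.28 = 0.7968
d^0.74 = 41^0.74 = 15.61
v^0.38 = 13000^0.38 = 36.58
g^-0.2 = 1.24^-0.2 = 0.9579
D = 1.48 × 0.7968 × 15.61 × 36.58 × 0.9579 = 645.0 m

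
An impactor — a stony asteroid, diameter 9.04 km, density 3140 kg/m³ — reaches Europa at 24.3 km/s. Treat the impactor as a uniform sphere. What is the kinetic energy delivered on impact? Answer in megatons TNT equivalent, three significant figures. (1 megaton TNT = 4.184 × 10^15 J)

E ≈ 8.57 × 10^7 Mt TNT

d = 9040 m; v = 24300 m/s.
Mass m = (π/6) ρ d³ = (π/6) × 3140 × (9040)³ = 1.215 × 10^15 kg
E = ½ m v² = 0.5 × 1.215 × 10^15 × (24300)² = 3.587 × 10^23 J
   = 3.587 × 10^23 / 4.184×10^15 = 8.573 × 10^7 Mt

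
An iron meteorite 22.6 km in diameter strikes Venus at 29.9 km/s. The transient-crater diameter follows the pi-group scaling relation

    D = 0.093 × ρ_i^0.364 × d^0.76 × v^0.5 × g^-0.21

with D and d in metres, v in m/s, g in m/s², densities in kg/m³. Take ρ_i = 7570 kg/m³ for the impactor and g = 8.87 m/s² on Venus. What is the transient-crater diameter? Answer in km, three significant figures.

In SI units: d = 22600 m, v = 29900 m/s.
ρ_i^0.364 = 7570^0.364 = 25.82
d^0.76 = 22600^0.76 = 2038
v^0.5 = 29900^0.5 = 172.9
g^-0.21 = 8.87^-0.21 = 0.6323
D = 0.093 × 25.82 × 2038 × 172.9 × 0.6323 = 5.350 × 10^5 m
   = 535.0 km

D ≈ 535 km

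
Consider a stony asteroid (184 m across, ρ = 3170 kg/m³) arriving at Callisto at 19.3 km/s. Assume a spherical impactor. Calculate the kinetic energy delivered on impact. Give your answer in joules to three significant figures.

E ≈ 1.93 × 10^18 J

v = 19300 m/s.
Mass m = (π/6) ρ d³ = (π/6) × 3170 × (184)³ = 1.034 × 10^10 kg
E = ½ m v² = 0.5 × 1.034 × 10^10 × (19300)² = 1.926 × 10^18 J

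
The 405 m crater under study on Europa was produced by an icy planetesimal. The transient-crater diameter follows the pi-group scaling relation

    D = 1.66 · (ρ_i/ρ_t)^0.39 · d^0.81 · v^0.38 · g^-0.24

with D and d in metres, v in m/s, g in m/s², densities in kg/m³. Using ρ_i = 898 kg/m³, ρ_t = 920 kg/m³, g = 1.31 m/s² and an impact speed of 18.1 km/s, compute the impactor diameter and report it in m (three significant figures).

d ≈ 9.77 m

Rearranging for d: d = [D / (1.66 · (898/920)^0.39 · 18100^0.38 · 1.31^-0.24)]^(1/0.81).
(898/920)^0.39 = 0.9906
18100^0.38 = 41.49
1.31^-0.24 = 0.9372
Denominator = 1.66 × 0.9906 × 41.49 × 0.9372 = 63.94
D / 63.94 = 405 / 63.94 = 6.334
d = 6.334^(1/0.81) = 6.334^1.2346 = 9.767 m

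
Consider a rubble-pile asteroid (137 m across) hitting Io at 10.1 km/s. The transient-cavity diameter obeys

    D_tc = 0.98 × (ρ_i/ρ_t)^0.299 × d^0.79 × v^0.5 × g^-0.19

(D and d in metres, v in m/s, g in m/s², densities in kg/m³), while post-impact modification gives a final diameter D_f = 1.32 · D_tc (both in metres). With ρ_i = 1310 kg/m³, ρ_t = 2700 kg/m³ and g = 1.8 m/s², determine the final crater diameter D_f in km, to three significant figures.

D_f ≈ 4.57 km

v = 10100 m/s.
(ρ_i/ρ_t)^0.299 = (1310/2700)^0.299 = 0.8055
d^0.79 = 137^0.79 = 48.75
v^0.5 = 10100^0.5 = 100.5
g^-0.19 = 1.8^-0.19 = 0.8943
D_tc = 0.98 × 0.8055 × 48.75 × 100.5 × 0.8943 = 3459 m
D_f = 1.32 × 3459 = 4566 m
     = 4.566 km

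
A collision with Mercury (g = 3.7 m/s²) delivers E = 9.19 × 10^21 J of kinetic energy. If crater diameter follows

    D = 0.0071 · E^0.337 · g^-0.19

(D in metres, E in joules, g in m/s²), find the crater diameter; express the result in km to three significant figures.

D ≈ 140 km

E^0.337 = (9.19 × 10^21)^0.337 = 2.521 × 10^7
g^-0.19 = 3.7^-0.19 = 0.7799
D = 0.0071 × 2.521 × 10^7 × 0.7799 = 1.396 × 10^5 m
   = 139.6 km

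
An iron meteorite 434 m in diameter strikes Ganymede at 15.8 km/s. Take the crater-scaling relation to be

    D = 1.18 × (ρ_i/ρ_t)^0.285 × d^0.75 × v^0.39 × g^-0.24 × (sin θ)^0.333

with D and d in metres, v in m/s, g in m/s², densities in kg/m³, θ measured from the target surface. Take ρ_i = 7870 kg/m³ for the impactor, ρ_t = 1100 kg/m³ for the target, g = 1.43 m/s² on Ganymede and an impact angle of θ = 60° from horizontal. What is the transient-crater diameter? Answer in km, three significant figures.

In SI units: v = 15800 m/s.
(ρ_i/ρ_t)^0.285 = (7870/1100)^0.285 = 1.752
d^0.75 = 434^0.75 = 95.09
v^0.39 = 15800^0.39 = 43.40
g^-0.24 = 1.43^-0.24 = 0.9177
(sin 60°)^0.333 = 0.8660^0.333 = 0.9532
D = 1.18 × 1.752 × 95.09 × 43.40 × 0.9177 × 0.9532 = 7463 m
   = 7.463 km

D ≈ 7.46 km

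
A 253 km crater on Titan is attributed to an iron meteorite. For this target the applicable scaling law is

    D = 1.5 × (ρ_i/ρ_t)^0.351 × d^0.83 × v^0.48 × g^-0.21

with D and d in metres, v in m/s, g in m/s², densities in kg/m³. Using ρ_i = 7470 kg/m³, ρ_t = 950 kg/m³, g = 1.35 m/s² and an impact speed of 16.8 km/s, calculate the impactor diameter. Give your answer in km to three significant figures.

d ≈ 3.22 km

Rearranging for d: d = [D / (1.5 · (7470/950)^0.351 · 16800^0.48 · 1.35^-0.21)]^(1/0.83).
D = 253000 m.
(7470/950)^0.351 = 2.062
16800^0.48 = 106.7
1.35^-0.21 = 0.9389
Denominator = 1.5 × 2.062 × 106.7 × 0.9389 = 309.9
D / 309.9 = 253000 / 309.9 = 816.4
d = 816.4^(1/0.83) = 816.4^1.2048 = 3223 m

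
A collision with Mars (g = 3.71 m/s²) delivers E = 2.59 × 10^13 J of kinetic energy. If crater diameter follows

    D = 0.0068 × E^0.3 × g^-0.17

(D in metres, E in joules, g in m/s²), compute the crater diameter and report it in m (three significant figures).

E^0.3 = (2.59 × 10^13)^0.3 = 1.057 × 10^4
g^-0.17 = 3.71^-0.17 = 0.8002
D = 0.0068 × 1.057 × 10^4 × 0.8002 = 57.52 m

D ≈ 57.5 m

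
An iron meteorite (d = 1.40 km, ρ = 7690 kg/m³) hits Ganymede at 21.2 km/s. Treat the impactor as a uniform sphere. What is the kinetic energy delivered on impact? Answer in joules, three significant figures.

d = 1400 m; v = 21200 m/s.
Mass m = (π/6) ρ d³ = (π/6) × 7690 × (1400)³ = 1.105 × 10^13 kg
E = ½ m v² = 0.5 × 1.105 × 10^13 × (21200)² = 2.483 × 10^21 J

E ≈ 2.48 × 10^21 J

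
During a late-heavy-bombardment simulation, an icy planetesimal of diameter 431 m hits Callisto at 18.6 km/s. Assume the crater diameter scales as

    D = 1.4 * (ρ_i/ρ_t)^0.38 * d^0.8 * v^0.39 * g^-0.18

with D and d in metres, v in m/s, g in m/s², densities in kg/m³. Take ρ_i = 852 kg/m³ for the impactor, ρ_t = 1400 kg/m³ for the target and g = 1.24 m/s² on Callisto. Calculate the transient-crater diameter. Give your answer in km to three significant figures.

In SI units: v = 18600 m/s.
(ρ_i/ρ_t)^0.38 = (852/1400)^0.38 = 0.8280
d^0.8 = 431^0.8 = 128.1
v^0.39 = 18600^0.39 = 46.25
g^-0.18 = 1.24^-0.18 = 0.9620
D = 1.4 × 0.8280 × 128.1 × 46.25 × 0.9620 = 6607 m
   = 6.607 km

D ≈ 6.61 km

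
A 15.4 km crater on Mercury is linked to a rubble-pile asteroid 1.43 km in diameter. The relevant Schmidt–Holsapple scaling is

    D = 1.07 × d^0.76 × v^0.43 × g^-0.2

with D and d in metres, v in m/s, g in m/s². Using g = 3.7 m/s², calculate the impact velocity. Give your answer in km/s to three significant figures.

v ≈ 22.8 km/s

Rearranging for v: v = [D / (1.07 · 1430^0.76 · 3.7^-0.2)]^(1/0.43).
D = 15400 m.
1430^0.76 = 250.1
3.7^-0.2 = 0.7698
Denominator = 1.07 × 250.1 × 0.7698 = 206.0
D / 206.0 = 15400 / 206.0 = 74.76
v = 74.76^(1/0.43) = 74.76^2.3256 = 22772 m/s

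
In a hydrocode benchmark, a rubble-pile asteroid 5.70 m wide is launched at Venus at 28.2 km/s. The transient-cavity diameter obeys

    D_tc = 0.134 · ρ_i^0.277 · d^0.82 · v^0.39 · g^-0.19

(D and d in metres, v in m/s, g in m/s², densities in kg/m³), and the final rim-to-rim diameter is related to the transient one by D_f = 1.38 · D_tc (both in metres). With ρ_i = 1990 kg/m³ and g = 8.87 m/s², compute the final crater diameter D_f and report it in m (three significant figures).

v = 28200 m/s.
ρ_i^0.277 = 1990^0.277 = 8.199
d^0.82 = 5.7^0.82 = 4.167
v^0.39 = 28200^0.39 = 54.40
g^-0.19 = 8.87^-0.19 = 0.6605
D_tc = 0.134 × 8.199 × 4.167 × 54.40 × 0.6605 = 164.5 m
D_f = 1.38 × 164.5 = 227.0 m

D_f ≈ 227 m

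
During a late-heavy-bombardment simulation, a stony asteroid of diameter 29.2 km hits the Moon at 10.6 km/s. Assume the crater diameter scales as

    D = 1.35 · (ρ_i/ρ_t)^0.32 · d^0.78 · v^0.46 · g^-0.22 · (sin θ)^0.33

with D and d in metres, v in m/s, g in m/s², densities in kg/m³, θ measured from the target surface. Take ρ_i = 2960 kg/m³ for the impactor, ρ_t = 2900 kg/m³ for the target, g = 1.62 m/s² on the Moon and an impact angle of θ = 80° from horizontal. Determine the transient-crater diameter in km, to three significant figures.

D ≈ 263 km

In SI units: d = 29200 m, v = 10600 m/s.
(ρ_i/ρ_t)^0.32 = (2960/2900)^0.32 = 1.007
d^0.78 = 29200^0.78 = 3041
v^0.46 = 10600^0.46 = 71.06
g^-0.22 = 1.62^-0.22 = 0.8993
(sin 80°)^0.33 = 0.9848^0.33 = 0.9950
D = 1.35 × 1.007 × 3041 × 71.06 × 0.8993 × 0.9950 = 2.629 × 10^5 m
   = 262.9 km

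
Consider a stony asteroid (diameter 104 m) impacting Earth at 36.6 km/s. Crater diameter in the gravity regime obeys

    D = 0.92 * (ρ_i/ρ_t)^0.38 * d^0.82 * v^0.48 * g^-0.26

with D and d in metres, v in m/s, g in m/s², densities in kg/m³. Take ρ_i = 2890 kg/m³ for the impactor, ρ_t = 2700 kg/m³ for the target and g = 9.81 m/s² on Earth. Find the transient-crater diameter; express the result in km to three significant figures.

In SI units: v = 36600 m/s.
(ρ_i/ρ_t)^0.38 = (2890/2700)^0.38 = 1.026
d^0.82 = 104^0.82 = 45.08
v^0.48 = 36600^0.48 = 155.0
g^-0.26 = 9.81^-0.26 = 0.5523
D = 0.92 × 1.026 × 45.08 × 155.0 × 0.5523 = 3643 m
   = 3.643 km

D ≈ 3.64 km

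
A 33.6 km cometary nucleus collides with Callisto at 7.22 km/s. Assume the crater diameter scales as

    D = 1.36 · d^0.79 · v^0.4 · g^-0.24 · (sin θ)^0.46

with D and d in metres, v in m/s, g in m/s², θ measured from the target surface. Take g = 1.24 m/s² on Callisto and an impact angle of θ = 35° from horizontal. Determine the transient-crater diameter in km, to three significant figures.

D ≈ 132 km

In SI units: d = 33600 m, v = 7220 m/s.
d^0.79 = 33600^0.79 = 3765
v^0.4 = 7220^0.4 = 34.95
g^-0.24 = 1.24^-0.24 = 0.9497
(sin 35°)^0.46 = 0.5736^0.46 = 0.7744
D = 1.36 × 3765 × 34.95 × 0.9497 × 0.7744 = 1.316 × 10^5 m
   = 131.6 km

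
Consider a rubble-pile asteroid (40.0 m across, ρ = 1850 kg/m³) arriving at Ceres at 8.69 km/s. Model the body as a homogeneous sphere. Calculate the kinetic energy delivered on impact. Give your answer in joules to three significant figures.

E ≈ 2.34 × 10^15 J

v = 8690 m/s.
Mass m = (π/6) ρ d³ = (π/6) × 1850 × (40)³ = 6.199 × 10^7 kg
E = ½ m v² = 0.5 × 6.199 × 10^7 × (8690)² = 2.341 × 10^15 J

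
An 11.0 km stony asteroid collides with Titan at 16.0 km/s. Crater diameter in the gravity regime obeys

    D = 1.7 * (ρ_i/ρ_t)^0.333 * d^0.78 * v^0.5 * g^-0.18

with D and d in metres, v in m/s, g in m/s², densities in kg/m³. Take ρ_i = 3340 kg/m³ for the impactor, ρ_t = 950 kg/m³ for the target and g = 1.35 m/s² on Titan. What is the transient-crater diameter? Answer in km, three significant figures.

In SI units: d = 11000 m, v = 16000 m/s.
(ρ_i/ρ_t)^0.333 = (3340/950)^0.333 = 1.520
d^0.78 = 11000^0.78 = 1420
v^0.5 = 16000^0.5 = 126.5
g^-0.18 = 1.35^-0.18 = 0.9474
D = 1.7 × 1.520 × 1420 × 126.5 × 0.9474 = 4.397 × 10^5 m
   = 439.7 km

D ≈ 440 km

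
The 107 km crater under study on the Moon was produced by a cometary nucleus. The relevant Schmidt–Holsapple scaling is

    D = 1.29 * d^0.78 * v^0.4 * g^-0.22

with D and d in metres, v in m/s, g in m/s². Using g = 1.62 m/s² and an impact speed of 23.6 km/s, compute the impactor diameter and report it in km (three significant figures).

Rearranging for d: d = [D / (1.29 · 23600^0.4 · 1.62^-0.22)]^(1/0.78).
D = 107000 m.
23600^0.4 = 56.13
1.62^-0.22 = 0.8993
Denominator = 1.29 × 56.13 × 0.8993 = 65.12
D / 65.12 = 107000 / 65.12 = 1643
d = 1643^(1/0.78) = 1643^1.2821 = 13267 m

d ≈ 13.3 km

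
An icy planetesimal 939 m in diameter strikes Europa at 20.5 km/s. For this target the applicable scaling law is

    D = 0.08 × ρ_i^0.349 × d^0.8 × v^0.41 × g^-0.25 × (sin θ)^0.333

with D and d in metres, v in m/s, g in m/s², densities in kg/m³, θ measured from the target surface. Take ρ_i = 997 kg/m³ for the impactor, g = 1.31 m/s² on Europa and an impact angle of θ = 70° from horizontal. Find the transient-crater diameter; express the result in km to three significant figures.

In SI units: v = 20500 m/s.
ρ_i^0.349 = 997^0.349 = 11.13
d^0.8 = 939^0.8 = 238.9
v^0.41 = 20500^0.41 = 58.59
g^-0.25 = 1.31^-0.25 = 0.9347
(sin 70°)^0.333 = 0.9397^0.333 = 0.9795
D = 0.08 × 11.13 × 238.9 × 58.59 × 0.9347 × 0.9795 = 11410 m
   = 11.41 km

D ≈ 11.4 km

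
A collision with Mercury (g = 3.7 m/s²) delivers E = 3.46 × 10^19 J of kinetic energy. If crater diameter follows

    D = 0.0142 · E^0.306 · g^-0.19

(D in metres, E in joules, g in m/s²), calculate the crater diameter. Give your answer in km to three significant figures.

E^0.306 = (3.46 × 10^19)^0.306 = 9.527 × 10^5
g^-0.19 = 3.7^-0.19 = 0.7799
D = 0.0142 × 9.527 × 10^5 × 0.7799 = 10551 m
   = 10.55 km

D ≈ 10.6 km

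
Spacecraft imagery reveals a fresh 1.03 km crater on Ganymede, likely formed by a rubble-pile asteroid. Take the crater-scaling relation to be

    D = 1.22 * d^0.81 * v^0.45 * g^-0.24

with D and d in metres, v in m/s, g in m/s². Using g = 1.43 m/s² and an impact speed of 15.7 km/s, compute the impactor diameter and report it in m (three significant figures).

d ≈ 21.3 m

Rearranging for d: d = [D / (1.22 · 15700^0.45 · 1.43^-0.24)]^(1/0.81).
D = 1030 m.
15700^0.45 = 77.30
1.43^-0.24 = 0.9177
Denominator = 1.22 × 77.30 × 0.9177 = 86.54
D / 86.54 = 1030 / 86.54 = 11.90
d = 11.90^(1/0.81) = 11.90^1.2346 = 21.28 m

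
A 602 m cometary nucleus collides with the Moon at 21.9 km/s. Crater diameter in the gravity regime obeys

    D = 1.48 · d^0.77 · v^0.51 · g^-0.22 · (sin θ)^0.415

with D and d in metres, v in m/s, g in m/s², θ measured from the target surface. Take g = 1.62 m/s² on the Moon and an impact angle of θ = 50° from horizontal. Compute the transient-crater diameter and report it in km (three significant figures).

In SI units: v = 21900 m/s.
d^0.77 = 602^0.77 = 138.1
v^0.51 = 21900^0.51 = 163.5
g^-0.22 = 1.62^-0.22 = 0.8993
(sin 50°)^0.415 = 0.7660^0.415 = 0.8953
D = 1.48 × 138.1 × 163.5 × 0.8993 × 0.8953 = 26906 m
   = 26.91 km

D ≈ 26.9 km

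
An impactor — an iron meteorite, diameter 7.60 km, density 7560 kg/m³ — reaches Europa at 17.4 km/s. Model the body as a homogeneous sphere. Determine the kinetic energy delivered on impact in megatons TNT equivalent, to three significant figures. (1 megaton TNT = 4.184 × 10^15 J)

d = 7600 m; v = 17400 m/s.
Mass m = (π/6) ρ d³ = (π/6) × 7560 × (7600)³ = 1.738 × 10^15 kg
E = ½ m v² = 0.5 × 1.738 × 10^15 × (17400)² = 2.631 × 10^23 J
   = 2.631 × 10^23 / 4.184×10^15 = 6.288 × 10^7 Mt

E ≈ 6.29 × 10^7 Mt TNT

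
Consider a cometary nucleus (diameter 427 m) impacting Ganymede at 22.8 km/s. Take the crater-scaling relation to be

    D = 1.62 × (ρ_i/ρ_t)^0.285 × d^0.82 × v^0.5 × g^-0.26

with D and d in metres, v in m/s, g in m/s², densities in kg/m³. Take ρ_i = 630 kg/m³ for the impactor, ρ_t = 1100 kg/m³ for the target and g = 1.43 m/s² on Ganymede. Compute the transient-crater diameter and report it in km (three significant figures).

D ≈ 27.3 km

In SI units: v = 22800 m/s.
(ρ_i/ρ_t)^0.285 = (630/1100)^0.285 = 0.8531
d^0.82 = 427^0.82 = 143.5
v^0.5 = 22800^0.5 = 151.0
g^-0.26 = 1.43^-0.26 = 0.9112
D = 1.62 × 0.8531 × 143.5 × 151.0 × 0.9112 = 27287 m
   = 27.29 km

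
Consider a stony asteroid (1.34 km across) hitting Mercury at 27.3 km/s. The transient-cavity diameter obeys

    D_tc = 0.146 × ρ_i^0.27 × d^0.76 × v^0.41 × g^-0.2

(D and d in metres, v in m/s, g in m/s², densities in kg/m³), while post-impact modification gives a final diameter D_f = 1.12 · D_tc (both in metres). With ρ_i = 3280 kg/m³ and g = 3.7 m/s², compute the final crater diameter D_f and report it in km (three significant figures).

In SI: d = 1340 m, v = 27300 m/s.
ρ_i^0.27 = 3280^0.27 = 8.898
d^0.76 = 1340^0.76 = 238.0
v^0.41 = 27300^0.41 = 65.89
g^-0.2 = 3.7^-0.2 = 0.7698
D_tc = 0.146 × 8.898 × 238.0 × 65.89 × 0.7698 = 15680 m
D_f = 1.12 × 15680 = 17562 m
     = 17.56 km

D_f ≈ 17.6 km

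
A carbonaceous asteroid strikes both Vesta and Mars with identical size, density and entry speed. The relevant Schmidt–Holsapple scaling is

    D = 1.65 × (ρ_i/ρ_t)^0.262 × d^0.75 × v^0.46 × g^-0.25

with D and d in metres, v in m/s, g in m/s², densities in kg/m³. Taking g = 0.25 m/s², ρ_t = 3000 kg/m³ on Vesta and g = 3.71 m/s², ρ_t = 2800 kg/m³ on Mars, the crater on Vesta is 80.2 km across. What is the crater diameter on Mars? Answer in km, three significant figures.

D ≈ 41.6 km

The impactor-only factors (d, v, ρ_i) cancel in the ratio, leaving D_Mars/D_Vesta = (g_Mars/g_Vesta)^-0.25 · (ρ_t,Vesta/ρ_t,Mars)^0.262.
(3.71/0.25)^-0.25 = 14.84^-0.25 = 0.5095
(3000/2800)^0.262 = 1.071^0.262 = 1.018
Ratio = 0.5095 × 1.018 = 0.5187
D_Mars = 0.5187 × 80.2 km = 41.6 km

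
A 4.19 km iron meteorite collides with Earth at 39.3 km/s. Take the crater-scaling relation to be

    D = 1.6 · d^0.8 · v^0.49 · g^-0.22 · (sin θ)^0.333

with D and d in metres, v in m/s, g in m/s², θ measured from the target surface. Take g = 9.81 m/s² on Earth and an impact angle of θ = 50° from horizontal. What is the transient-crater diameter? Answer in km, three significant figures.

In SI units: d = 4190 m, v = 39300 m/s.
d^0.8 = 4190^0.8 = 790.3
v^0.49 = 39300^0.49 = 178.3
g^-0.22 = 9.81^-0.22 = 0.6051
(sin 50°)^0.333 = 0.7660^0.333 = 0.9151
D = 1.6 × 790.3 × 178.3 × 0.6051 × 0.9151 = 1.248 × 10^5 m
   = 124.8 km

D ≈ 125 km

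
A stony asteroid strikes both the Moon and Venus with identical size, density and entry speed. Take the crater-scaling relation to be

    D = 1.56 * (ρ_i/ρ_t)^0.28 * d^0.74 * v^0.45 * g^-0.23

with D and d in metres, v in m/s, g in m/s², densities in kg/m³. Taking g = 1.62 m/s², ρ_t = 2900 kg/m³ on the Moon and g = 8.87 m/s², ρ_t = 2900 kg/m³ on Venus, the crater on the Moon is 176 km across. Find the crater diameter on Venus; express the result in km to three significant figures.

The impactor-only factors (d, v, ρ_i) cancel in the ratio, leaving D_Venus/D_Moon = (g_Venus/g_Moon)^-0.23 · (ρ_t,Moon/ρ_t,Venus)^0.28.
(8.87/1.62)^-0.23 = 5.475^-0.23 = 0.6764
(2900/2900)^0.28 = 1.000^0.28 = 1.000
Ratio = 0.6764 × 1.000 = 0.6764
D_Venus = 0.6764 × 176 km = 119 km

D ≈ 119 km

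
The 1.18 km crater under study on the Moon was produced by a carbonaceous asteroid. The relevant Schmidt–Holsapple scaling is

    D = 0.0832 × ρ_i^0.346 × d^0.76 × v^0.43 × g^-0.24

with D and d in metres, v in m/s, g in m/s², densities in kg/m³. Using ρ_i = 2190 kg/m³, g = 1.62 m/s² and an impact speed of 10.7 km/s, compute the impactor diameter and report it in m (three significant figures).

Rearranging for d: d = [D / (0.0832 · 2190^0.346 · 10700^0.43 · 1.62^-0.24)]^(1/0.76).
D = 1180 m.
2190^0.346 = 14.32
10700^0.43 = 54.03
1.62^-0.24 = 0.8907
Denominator = 0.0832 × 14.32 × 54.03 × 0.8907 = 57.34
D / 57.34 = 1180 / 57.34 = 20.58
d = 20.58^(1/0.76) = 20.58^1.3158 = 53.48 m

d ≈ 53.5 m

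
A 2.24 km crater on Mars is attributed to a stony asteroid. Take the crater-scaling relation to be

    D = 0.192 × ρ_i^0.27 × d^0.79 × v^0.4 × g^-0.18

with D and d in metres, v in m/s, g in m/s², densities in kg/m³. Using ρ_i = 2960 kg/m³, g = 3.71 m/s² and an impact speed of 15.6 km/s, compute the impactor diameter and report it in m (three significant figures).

Rearranging for d: d = [D / (0.192 · 2960^0.27 · 15600^0.4 · 3.71^-0.18)]^(1/0.79).
D = 2240 m.
2960^0.27 = 8.655
15600^0.4 = 47.56
3.71^-0.18 = 0.7898
Denominator = 0.192 × 8.655 × 47.56 × 0.7898 = 62.42
D / 62.42 = 2240 / 62.42 = 35.89
d = 35.89^(1/0.79) = 35.89^1.2658 = 92.96 m

d ≈ 93.0 m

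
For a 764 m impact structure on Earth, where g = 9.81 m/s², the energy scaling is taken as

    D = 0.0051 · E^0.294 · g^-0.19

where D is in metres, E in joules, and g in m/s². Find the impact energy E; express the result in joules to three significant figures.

E ≈ 1.76 × 10^18 J

Rearranging: E = [D / (0.0051 · g^-0.19)]^(1/0.294).
g^-0.19 = 9.81^-0.19 = 0.6480
D / (0.0051 × 0.6480) = 764 / (3.305 × 10^-3) = 2.312 × 10^5
E = (2.312 × 10^5)^3.4014 = 1.758 × 10^18 J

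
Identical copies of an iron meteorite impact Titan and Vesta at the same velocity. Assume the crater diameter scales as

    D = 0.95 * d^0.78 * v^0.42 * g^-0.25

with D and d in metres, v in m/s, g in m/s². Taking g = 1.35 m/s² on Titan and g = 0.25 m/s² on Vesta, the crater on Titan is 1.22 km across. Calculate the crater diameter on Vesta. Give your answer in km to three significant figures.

All impactor-dependent factors cancel in the ratio, leaving D_Vesta/D_Titan = (g_Vesta/g_Titan)^-0.25.
(0.25/1.35)^-0.25 = 0.1852^-0.25 = 1.524
D_Vesta = 1.524 × 1.22 km = 1.86 km

D ≈ 1.86 km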